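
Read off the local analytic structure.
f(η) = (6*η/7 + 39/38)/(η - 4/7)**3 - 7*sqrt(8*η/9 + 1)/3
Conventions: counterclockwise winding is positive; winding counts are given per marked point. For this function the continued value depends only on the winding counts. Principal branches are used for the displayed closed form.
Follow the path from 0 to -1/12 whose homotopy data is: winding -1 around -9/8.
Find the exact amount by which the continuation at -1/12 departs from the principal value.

The rational part is single-valued and drops out of the difference; each branch term changes only by its own monodromy.
(-7/3)*sqrt(1 - η/(-9/8)): winding -1 is odd, the square root flips sign, contributing -2*(-7/3)*sqrt(1 - (-1/12)/(-9/8)) = -2*(-7/3)*sqrt(25/27) = (70/27)*sqrt(3).
Summing the contributions at η = -1/12 gives (70/27)*sqrt(3).

Continued minus principal equals (70/27)*sqrt(3).


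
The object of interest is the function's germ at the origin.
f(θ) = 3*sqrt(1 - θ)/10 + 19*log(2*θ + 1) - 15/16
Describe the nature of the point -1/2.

The point is a logarithmic branch point.

The term (19)*log(1 - θ/(-1/2)) has argument 1 - -1/2/(-1/2) = 0 at -1/2: a logarithmic (infinitely-sheeted) branch point; the remaining terms are analytic or single-valued there.


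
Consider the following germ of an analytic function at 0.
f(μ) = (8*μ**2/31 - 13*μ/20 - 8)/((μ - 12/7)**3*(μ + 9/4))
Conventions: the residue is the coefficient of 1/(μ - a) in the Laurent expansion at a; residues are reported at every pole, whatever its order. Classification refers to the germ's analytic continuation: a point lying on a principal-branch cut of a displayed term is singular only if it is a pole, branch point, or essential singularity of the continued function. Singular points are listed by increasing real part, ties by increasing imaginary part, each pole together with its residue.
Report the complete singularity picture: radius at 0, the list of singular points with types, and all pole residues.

Denominator factor (μ + 9/4): pole of order 1 at -9/4, modulus 9/4.
Denominator factor (μ - 12/7)^3: pole of order 3 at 12/7, modulus 12/7.
The radius of convergence is the smallest modulus among the singular points: 12/7.
At the order-1 pole -9/4 set g(μ) = (μ - (-9/4))*f(μ) = (8*μ**2/31 - 13*μ/20 - 8)/(μ - 12/7)**3.
Simple pole: residue = g(a) at a = -9/4, which is 17798956/211982805.
At the order-3 pole 12/7 set g(μ) = (μ - (12/7))^3*f(μ) = (8*μ**2/31 - 13*μ/20 - 8)/(μ + 9/4).
Order-3 pole: residue = g''(a)/2; g''(12/7) = -35597912/211982805, so the residue is -17798956/211982805.
List the singular points by increasing real part (a conjugate pair: the negative imaginary part first).

Radius of convergence at 0: 12/7.
At -9/4: a pole of order 1; residue 17798956/211982805.
At 12/7: a pole of order 3; residue -17798956/211982805.


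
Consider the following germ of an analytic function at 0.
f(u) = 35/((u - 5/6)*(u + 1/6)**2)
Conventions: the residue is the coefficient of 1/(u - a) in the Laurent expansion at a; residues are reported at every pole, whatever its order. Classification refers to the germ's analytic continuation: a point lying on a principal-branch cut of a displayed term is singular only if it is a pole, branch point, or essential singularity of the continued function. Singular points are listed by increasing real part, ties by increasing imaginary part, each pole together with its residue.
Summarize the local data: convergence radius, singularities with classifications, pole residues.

Radius of convergence at 0: 1/6.
At -1/6: a pole of order 2; residue -35.
At 5/6: a pole of order 1; residue 35.

Denominator factor (u - 5/6): pole of order 1 at 5/6, modulus 5/6.
Denominator factor (u + 1/6)^2: pole of order 2 at -1/6, modulus 1/6.
The radius of convergence is the smallest modulus among the singular points: 1/6.
At the order-2 pole -1/6 set g(u) = (u - (-1/6))^2*f(u) = 35/(u - 5/6).
Order-2 pole: residue = g'(a); g'(-1/6) = -35, so the residue is -35.
At the order-1 pole 5/6 set g(u) = (u - (5/6))*f(u) = 35/(u + 1/6)**2.
Simple pole: residue = g(a) at a = 5/6, which is 35.
List the singular points by increasing real part (a conjugate pair: the negative imaginary part first).


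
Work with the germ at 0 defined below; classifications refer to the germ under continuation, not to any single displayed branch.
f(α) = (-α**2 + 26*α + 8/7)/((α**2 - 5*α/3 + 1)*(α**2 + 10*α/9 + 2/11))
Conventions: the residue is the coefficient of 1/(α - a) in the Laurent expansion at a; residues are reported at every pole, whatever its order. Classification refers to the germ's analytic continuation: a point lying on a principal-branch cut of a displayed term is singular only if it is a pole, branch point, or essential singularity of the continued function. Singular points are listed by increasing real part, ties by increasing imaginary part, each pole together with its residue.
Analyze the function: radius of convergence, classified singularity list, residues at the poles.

Radius of convergence at 0: 5/9 - (1/99)*sqrt(1243).
At -5/9 - (1/99)*sqrt(1243): a pole of order 1; residue 887139/315427 + (7066134/35643251)*sqrt(1243).
At -5/9 + (1/99)*sqrt(1243): a pole of order 1; residue 887139/315427 - (7066134/35643251)*sqrt(1243).
At (5/6) - ((1/6)*sqrt(11))*i: a pole of order 1; residue (-887139/315427) + ((144900/45061)*sqrt(11))*i.
At (5/6) + ((1/6)*sqrt(11))*i: a pole of order 1; residue (-887139/315427) - ((144900/45061)*sqrt(11))*i.

Denominator factor (α**2 - 5*α/3 + 1): discriminant -11/9, complex-conjugate roots (5/6) + ((1/6)*sqrt(11))*i and (5/6) - ((1/6)*sqrt(11))*i; poles of order 1, moduli 1 and 1.
Denominator factor (α**2 + 10*α/9 + 2/11): discriminant 452/891, real irrational roots -5/9 + (1/99)*sqrt(1243) and -5/9 - (1/99)*sqrt(1243); poles of order 1, moduli 5/9 - (1/99)*sqrt(1243) and 5/9 + (1/99)*sqrt(1243).
The radius of convergence is the smallest modulus among the singular points: 5/9 - (1/99)*sqrt(1243).
The factor α**2 + 10*α/9 + 2/11 splits as (α - a)(α - a') with a = -5/9 - (1/99)*sqrt(1243), a' = -5/9 + (1/99)*sqrt(1243). At the order-1 pole a set g(α) = (α - a)*f(α) = [(-α**2 + 26*α + 8/7)/(α**2 - 5*α/3 + 1)] / (α - a').
Simple pole: residue = g(a) at a = -5/9 - (1/99)*sqrt(1243), which is 887139/315427 + (7066134/35643251)*sqrt(1243).
The factor α**2 + 10*α/9 + 2/11 splits as (α - a)(α - a') with a = -5/9 + (1/99)*sqrt(1243), a' = -5/9 - (1/99)*sqrt(1243). At the order-1 pole a set g(α) = (α - a)*f(α) = [(-α**2 + 26*α + 8/7)/(α**2 - 5*α/3 + 1)] / (α - a').
Simple pole: residue = g(a) at a = -5/9 + (1/99)*sqrt(1243), which is 887139/315427 - (7066134/35643251)*sqrt(1243).
The factor α**2 - 5*α/3 + 1 splits as (α - a)(α - a') with a = (5/6) - ((1/6)*sqrt(11))*i, a' = (5/6) + ((1/6)*sqrt(11))*i. At the order-1 pole a set g(α) = (α - a)*f(α) = [(-α**2 + 26*α + 8/7)/(α**2 + 10*α/9 + 2/11)] / (α - a').
Simple pole: residue = g(a) at a = (5/6) - ((1/6)*sqrt(11))*i, which is (-887139/315427) + ((144900/45061)*sqrt(11))*i.
The factor α**2 - 5*α/3 + 1 splits as (α - a)(α - a') with a = (5/6) + ((1/6)*sqrt(11))*i, a' = (5/6) - ((1/6)*sqrt(11))*i. At the order-1 pole a set g(α) = (α - a)*f(α) = [(-α**2 + 26*α + 8/7)/(α**2 + 10*α/9 + 2/11)] / (α - a').
Simple pole: residue = g(a) at a = (5/6) + ((1/6)*sqrt(11))*i, which is (-887139/315427) - ((144900/45061)*sqrt(11))*i.
List the singular points by increasing real part (a conjugate pair: the negative imaginary part first).


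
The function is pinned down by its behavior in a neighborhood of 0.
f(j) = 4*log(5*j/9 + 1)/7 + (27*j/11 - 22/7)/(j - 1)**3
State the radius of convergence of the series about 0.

The radius of convergence is 1.

Denominator factor (j - 1)^3: pole of order 3 at 1, modulus 1.
Branch term (4/7)*log(1 - j/(-9/5)): its argument vanishes at j = -9/5, a logarithmic branch point, modulus 9/5.
The radius of convergence is the smallest modulus among the singular points: 1.


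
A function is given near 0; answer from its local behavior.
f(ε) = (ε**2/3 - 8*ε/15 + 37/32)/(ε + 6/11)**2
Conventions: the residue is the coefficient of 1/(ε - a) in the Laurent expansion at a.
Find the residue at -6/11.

The residue is -148/165.

At the order-2 pole -6/11 set g(ε) = (ε - (-6/11))^2*f(ε) = ε**2/3 - 8*ε/15 + 37/32.
Order-2 pole: residue = g'(a); g'(-6/11) = -148/165, so the residue is -148/165.


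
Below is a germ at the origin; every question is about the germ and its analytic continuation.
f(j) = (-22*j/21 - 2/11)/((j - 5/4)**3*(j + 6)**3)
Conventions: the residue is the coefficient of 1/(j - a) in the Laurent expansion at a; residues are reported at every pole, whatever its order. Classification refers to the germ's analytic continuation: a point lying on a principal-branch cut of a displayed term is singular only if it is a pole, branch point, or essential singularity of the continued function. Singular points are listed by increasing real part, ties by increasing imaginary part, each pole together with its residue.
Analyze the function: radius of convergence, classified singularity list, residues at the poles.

Radius of convergence at 0: 5/4.
At -6: a pole of order 3; residue -1091072/1579358473.
At 5/4: a pole of order 3; residue 1091072/1579358473.

Denominator factor (j - 5/4)^3: pole of order 3 at 5/4, modulus 5/4.
Denominator factor (j + 6)^3: pole of order 3 at -6, modulus 6.
The radius of convergence is the smallest modulus among the singular points: 5/4.
At the order-3 pole -6 set g(j) = (j - (-6))^3*f(j) = (-22*j/21 - 2/11)/(j - 5/4)**3.
Order-3 pole: residue = g''(a)/2; g''(-6) = -2182144/1579358473, so the residue is -1091072/1579358473.
At the order-3 pole 5/4 set g(j) = (j - (5/4))^3*f(j) = (-22*j/21 - 2/11)/(j + 6)**3.
Order-3 pole: residue = g''(a)/2; g''(5/4) = 2182144/1579358473, so the residue is 1091072/1579358473.
List the singular points by increasing real part (a conjugate pair: the negative imaginary part first).


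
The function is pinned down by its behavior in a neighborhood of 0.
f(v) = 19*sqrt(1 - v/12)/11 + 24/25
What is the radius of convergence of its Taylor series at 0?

Branch term (19/11)*sqrt(1 - v/(12)): its argument vanishes at v = 12, a square-root branch point, modulus 12.
The radius of convergence is the smallest modulus among the singular points: 12.

The radius of convergence is 12.


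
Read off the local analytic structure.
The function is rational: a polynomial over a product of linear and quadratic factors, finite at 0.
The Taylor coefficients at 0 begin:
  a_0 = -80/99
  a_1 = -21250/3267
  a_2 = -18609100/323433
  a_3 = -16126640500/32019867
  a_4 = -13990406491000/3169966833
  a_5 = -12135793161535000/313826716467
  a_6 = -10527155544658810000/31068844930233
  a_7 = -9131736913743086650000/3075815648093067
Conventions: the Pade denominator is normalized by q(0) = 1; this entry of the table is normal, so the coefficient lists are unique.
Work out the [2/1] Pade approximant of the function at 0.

Taylor coefficients needed (read off): a_0 = -80/99, a_1 = -21250/3267, a_2 = -18609100/323433, a_3 = -16126640500/32019867.
Write the denominator as Q(ψ) = 1 + q1*ψ. Requiring Q*f - P = O(ψ^4) with deg P <= 2 kills the coefficients of ψ^3..ψ^3 in Q*f:
  ψ^3: a_3 + q1*a_2 = 0, i.e. -16126640500/32019867 + (-18609100/323433)*q1 = 0.
Solving this linear system: q1 = -161266405/18423009.
The numerator is Q*f truncated at degree 2: P0 = a_0 = -80/99; P1 = a_1 + q1*a_0 = 94364650/165807081; P2 = a_2 + q1*a_1 = -33126650/55269027.

The Pade approximant has numerator coefficients [-80/99, 94364650/165807081, -33126650/55269027]; denominator coefficients [1, -161266405/18423009].


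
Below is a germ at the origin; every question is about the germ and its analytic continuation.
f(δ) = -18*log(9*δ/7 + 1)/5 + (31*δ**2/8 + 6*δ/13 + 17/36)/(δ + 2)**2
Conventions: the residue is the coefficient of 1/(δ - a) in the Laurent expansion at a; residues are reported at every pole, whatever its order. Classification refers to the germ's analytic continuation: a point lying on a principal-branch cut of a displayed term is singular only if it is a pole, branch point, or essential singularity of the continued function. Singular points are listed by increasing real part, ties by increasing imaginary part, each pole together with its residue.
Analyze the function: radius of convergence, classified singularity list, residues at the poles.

Denominator factor (δ + 2)^2: pole of order 2 at -2, modulus 2.
Branch term (-18/5)*log(1 - δ/(-7/9)): its argument vanishes at δ = -7/9, a logarithmic branch point, modulus 7/9.
The radius of convergence is the smallest modulus among the singular points: 7/9.
The branch term is analytic at -2 and contributes nothing to the residue; only the rational part matters.
At the order-2 pole -2 set g(δ) = (δ - (-2))^2*(rational part) = 31*δ**2/8 + 6*δ/13 + 17/36.
Order-2 pole: residue = g'(a); g'(-2) = -391/26, so the residue is -391/26.
List the singular points by increasing real part (a conjugate pair: the negative imaginary part first).

Radius of convergence at 0: 7/9.
At -2: a pole of order 2; residue -391/26.
At -7/9: a logarithmic branch point.


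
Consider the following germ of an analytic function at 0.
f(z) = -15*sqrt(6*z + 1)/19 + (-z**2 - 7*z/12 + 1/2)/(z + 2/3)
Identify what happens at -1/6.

The term (-15/19)*sqrt(1 - z/(-1/6)) has argument 1 - -1/6/(-1/6) = 0 at -1/6: a square-root (algebraic, two-sheeted) branch point; the remaining terms are analytic or single-valued there.

The point is an algebraic (square-root) branch point.


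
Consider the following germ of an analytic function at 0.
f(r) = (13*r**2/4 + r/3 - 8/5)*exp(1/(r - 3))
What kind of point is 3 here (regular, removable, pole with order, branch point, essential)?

The exponent 1/(r - (3)) has a pole at 3, so exp(1/(r - (3))) takes every nonzero value near it: an essential singularity (not a pole of any order).

The point is an essential singularity.


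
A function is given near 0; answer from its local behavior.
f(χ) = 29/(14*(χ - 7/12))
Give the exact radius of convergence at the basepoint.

The radius of convergence is 7/12.

Denominator factor (χ - 7/12): pole of order 1 at 7/12, modulus 7/12.
The radius of convergence is the smallest modulus among the singular points: 7/12.


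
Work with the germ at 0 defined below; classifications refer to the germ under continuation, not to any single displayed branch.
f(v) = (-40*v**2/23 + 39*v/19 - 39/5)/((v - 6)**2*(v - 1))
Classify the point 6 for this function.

The denominator factor v - 6 vanishes at 6 and appears to the power 2; the numerator there equals -126933/2185, nonzero, and no other factor vanishes.
Hence a pole whose order is the multiplicity, 2.

The point is a pole of order 2.


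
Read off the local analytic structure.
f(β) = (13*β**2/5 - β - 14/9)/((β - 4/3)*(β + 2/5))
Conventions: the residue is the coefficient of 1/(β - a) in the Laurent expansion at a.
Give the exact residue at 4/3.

At the order-1 pole 4/3 set g(β) = (β - (4/3))*f(β) = (13*β**2/5 - β - 14/9)/(β + 2/5).
Simple pole: residue = g(a) at a = 4/3, which is 1.

The residue is 1.


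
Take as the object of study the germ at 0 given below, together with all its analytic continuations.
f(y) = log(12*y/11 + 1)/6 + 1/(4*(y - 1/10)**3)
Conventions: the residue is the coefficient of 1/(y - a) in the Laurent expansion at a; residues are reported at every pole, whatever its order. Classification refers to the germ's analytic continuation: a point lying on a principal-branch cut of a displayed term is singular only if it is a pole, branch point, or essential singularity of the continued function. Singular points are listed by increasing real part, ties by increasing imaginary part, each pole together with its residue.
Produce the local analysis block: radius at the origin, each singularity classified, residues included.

Radius of convergence at 0: 1/10.
At -11/12: a logarithmic branch point.
At 1/10: a pole of order 3; residue 0.

Denominator factor (y - 1/10)^3: pole of order 3 at 1/10, modulus 1/10.
Branch term (1/6)*log(1 - y/(-11/12)): its argument vanishes at y = -11/12, a logarithmic branch point, modulus 11/12.
The radius of convergence is the smallest modulus among the singular points: 1/10.
The branch term is analytic at 1/10 and contributes nothing to the residue; only the rational part matters.
At the order-3 pole 1/10 set g(y) = (y - (1/10))^3*(rational part) = 1/4.
Order-3 pole: residue = g''(a)/2; g''(1/10) = 0, so the residue is 0.
List the singular points by increasing real part (a conjugate pair: the negative imaginary part first).


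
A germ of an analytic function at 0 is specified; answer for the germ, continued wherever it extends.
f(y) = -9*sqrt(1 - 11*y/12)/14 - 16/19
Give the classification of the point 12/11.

The term (-9/14)*sqrt(1 - y/(12/11)) has argument 1 - 12/11/(12/11) = 0 at 12/11: a square-root (algebraic, two-sheeted) branch point; the remaining terms are analytic or single-valued there.

The point is an algebraic (square-root) branch point.


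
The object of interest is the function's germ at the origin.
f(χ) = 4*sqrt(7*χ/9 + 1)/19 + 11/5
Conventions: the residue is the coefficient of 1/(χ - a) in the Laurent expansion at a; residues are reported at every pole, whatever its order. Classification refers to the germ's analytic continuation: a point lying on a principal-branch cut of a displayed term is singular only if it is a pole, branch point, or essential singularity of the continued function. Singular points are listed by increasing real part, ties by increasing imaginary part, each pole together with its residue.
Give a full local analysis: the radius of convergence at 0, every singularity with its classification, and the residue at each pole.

Branch term (4/19)*sqrt(1 - χ/(-9/7)): its argument vanishes at χ = -9/7, a square-root branch point, modulus 9/7.
The radius of convergence is the smallest modulus among the singular points: 9/7.

Radius of convergence at 0: 9/7.
At -9/7: an algebraic (square-root) branch point.


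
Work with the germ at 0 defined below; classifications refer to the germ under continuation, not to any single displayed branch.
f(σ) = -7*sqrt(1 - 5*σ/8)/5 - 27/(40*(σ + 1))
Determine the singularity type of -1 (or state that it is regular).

The denominator factor σ + 1 vanishes at -1 and appears to the power 1; the numerator there equals -27/40, nonzero, and no other factor vanishes.
The branch terms are analytic at this point.
Hence a pole whose order is the multiplicity, 1.

The point is a pole of order 1.


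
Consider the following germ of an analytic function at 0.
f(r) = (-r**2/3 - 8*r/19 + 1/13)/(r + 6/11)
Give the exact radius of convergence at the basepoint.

Denominator factor (r + 6/11): pole of order 1 at -6/11, modulus 6/11.
The radius of convergence is the smallest modulus among the singular points: 6/11.

The radius of convergence is 6/11.


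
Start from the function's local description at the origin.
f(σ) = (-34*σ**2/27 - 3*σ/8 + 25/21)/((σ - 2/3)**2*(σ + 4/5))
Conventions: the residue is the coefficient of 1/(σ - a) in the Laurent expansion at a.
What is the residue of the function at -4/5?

The residue is 6469/20328.

At the order-1 pole -4/5 set g(σ) = (σ - (-4/5))*f(σ) = (-34*σ**2/27 - 3*σ/8 + 25/21)/(σ - 2/3)**2.
Simple pole: residue = g(a) at a = -4/5, which is 6469/20328.


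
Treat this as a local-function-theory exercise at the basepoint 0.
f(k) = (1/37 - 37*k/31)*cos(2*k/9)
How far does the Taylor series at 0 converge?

The factor cos(2*k/9) is entire and contributes no finite singular point.
The polynomial part has no poles.
No finite singular points: the Taylor series at 0 converges everywhere.

The radius of convergence is infinite.


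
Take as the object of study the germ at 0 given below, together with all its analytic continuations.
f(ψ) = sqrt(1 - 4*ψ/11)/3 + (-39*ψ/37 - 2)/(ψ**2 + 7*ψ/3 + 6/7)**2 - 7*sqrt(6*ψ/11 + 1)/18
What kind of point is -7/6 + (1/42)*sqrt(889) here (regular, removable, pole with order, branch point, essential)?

The point is a pole of order 2.

The denominator factor ψ**2 + 7*ψ/3 + 6/7 vanishes at -7/6 + (1/42)*sqrt(889) and appears to the power 2; the numerator there equals -57/74 - (13/518)*sqrt(889), nonzero, and no other factor vanishes.
The branch terms are analytic at this point.
Hence a pole whose order is the multiplicity, 2.


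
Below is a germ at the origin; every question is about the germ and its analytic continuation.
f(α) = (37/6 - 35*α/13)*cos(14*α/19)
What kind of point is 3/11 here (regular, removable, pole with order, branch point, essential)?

There is no denominator, hence no pole anywhere.
The factor cos(14*α/19) is entire.
So the germ continues analytically to 3/11.

The point is a regular point.


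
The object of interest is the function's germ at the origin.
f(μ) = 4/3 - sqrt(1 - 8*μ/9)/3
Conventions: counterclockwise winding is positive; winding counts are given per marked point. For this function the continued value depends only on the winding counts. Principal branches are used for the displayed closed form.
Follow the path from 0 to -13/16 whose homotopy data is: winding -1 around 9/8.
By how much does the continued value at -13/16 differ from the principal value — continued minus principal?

Continued minus principal equals (1/9)*sqrt(62).

The rational part is single-valued and drops out of the difference; each branch term changes only by its own monodromy.
(-1/3)*sqrt(1 - μ/(9/8)): winding -1 is odd, the square root flips sign, contributing -2*(-1/3)*sqrt(1 - (-13/16)/(9/8)) = -2*(-1/3)*sqrt(31/18) = (1/9)*sqrt(62).
Summing the contributions at μ = -13/16 gives (1/9)*sqrt(62).


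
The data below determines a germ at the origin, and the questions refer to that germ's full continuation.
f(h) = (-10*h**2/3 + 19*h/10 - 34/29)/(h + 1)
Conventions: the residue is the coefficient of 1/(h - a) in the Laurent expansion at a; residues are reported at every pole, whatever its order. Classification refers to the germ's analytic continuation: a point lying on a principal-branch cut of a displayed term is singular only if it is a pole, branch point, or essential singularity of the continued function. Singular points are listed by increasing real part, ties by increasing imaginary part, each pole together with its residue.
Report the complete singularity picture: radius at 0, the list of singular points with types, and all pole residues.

Radius of convergence at 0: 1.
At -1: a pole of order 1; residue -5573/870.

Denominator factor (h + 1): pole of order 1 at -1, modulus 1.
The radius of convergence is the smallest modulus among the singular points: 1.
At the order-1 pole -1 set g(h) = (h - (-1))*f(h) = -10*h**2/3 + 19*h/10 - 34/29.
Simple pole: residue = g(a) at a = -1, which is -5573/870.


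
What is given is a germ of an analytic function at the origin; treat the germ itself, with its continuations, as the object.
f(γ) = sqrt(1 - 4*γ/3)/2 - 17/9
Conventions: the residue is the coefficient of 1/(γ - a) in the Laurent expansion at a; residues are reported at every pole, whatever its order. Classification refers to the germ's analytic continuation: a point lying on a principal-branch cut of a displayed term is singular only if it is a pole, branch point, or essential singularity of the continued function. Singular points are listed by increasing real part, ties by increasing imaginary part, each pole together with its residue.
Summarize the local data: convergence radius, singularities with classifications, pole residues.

Branch term (1/2)*sqrt(1 - γ/(3/4)): its argument vanishes at γ = 3/4, a square-root branch point, modulus 3/4.
The radius of convergence is the smallest modulus among the singular points: 3/4.

Radius of convergence at 0: 3/4.
At 3/4: an algebraic (square-root) branch point.


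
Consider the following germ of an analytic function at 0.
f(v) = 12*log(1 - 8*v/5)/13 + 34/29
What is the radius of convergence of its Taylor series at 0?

Branch term (12/13)*log(1 - v/(5/8)): its argument vanishes at v = 5/8, a logarithmic branch point, modulus 5/8.
The radius of convergence is the smallest modulus among the singular points: 5/8.

The radius of convergence is 5/8.


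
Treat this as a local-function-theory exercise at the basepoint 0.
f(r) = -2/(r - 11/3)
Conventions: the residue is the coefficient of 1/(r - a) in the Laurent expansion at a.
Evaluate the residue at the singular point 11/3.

The residue is -2.

At the order-1 pole 11/3 set g(r) = (r - (11/3))*f(r) = -2.
Simple pole: residue = g(a) at a = 11/3, which is -2.


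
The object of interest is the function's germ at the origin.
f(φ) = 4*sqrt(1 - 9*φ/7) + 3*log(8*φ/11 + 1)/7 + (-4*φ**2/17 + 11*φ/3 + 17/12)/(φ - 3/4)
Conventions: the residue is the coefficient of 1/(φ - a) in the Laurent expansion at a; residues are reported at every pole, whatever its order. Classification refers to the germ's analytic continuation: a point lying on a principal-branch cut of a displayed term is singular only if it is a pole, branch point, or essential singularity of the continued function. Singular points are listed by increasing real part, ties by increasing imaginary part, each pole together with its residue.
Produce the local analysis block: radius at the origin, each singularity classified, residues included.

Radius of convergence at 0: 3/4.
At -11/8: a logarithmic branch point.
At 3/4: a pole of order 1; residue 823/204.
At 7/9: an algebraic (square-root) branch point.

Denominator factor (φ - 3/4): pole of order 1 at 3/4, modulus 3/4.
Branch term (3/7)*log(1 - φ/(-11/8)): its argument vanishes at φ = -11/8, a logarithmic branch point, modulus 11/8.
Branch term (4)*sqrt(1 - φ/(7/9)): its argument vanishes at φ = 7/9, a square-root branch point, modulus 7/9.
The radius of convergence is the smallest modulus among the singular points: 3/4.
The branch terms are analytic at 3/4 and contribute nothing to the residue; only the rational part matters.
At the order-1 pole 3/4 set g(φ) = (φ - (3/4))*(rational part) = -4*φ**2/17 + 11*φ/3 + 17/12.
Simple pole: residue = g(a) at a = 3/4, which is 823/204.
List the singular points by increasing real part (a conjugate pair: the negative imaginary part first).


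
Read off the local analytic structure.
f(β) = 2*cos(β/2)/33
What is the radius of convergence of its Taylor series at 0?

The factor cos(β/2) is entire and contributes no finite singular point.
The polynomial part has no poles.
No finite singular points: the Taylor series at 0 converges everywhere.

The radius of convergence is infinite.


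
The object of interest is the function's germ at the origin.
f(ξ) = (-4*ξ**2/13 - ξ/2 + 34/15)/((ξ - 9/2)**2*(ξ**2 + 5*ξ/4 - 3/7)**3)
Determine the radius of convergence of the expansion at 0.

The radius of convergence is -5/8 + (1/56)*sqrt(2569).

Denominator factor (ξ - 9/2)^2: pole of order 2 at 9/2, modulus 9/2.
Denominator factor (ξ**2 + 5*ξ/4 - 3/7)^3: discriminant 367/112, real irrational roots -5/8 + (1/56)*sqrt(2569) and -5/8 - (1/56)*sqrt(2569); poles of order 3, moduli -5/8 + (1/56)*sqrt(2569) and 5/8 + (1/56)*sqrt(2569).
The radius of convergence is the smallest modulus among the singular points: -5/8 + (1/56)*sqrt(2569).


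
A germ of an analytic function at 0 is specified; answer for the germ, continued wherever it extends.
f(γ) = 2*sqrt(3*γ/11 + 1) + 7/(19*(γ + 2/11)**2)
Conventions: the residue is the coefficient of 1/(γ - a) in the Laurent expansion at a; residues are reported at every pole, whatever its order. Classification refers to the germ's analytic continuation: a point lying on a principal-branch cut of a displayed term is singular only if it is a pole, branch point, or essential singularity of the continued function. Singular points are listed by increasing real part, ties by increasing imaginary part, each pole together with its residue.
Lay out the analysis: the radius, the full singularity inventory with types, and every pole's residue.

Radius of convergence at 0: 2/11.
At -11/3: an algebraic (square-root) branch point.
At -2/11: a pole of order 2; residue 0.

Denominator factor (γ + 2/11)^2: pole of order 2 at -2/11, modulus 2/11.
Branch term (2)*sqrt(1 - γ/(-11/3)): its argument vanishes at γ = -11/3, a square-root branch point, modulus 11/3.
The radius of convergence is the smallest modulus among the singular points: 2/11.
The branch term is analytic at -2/11 and contributes nothing to the residue; only the rational part matters.
At the order-2 pole -2/11 set g(γ) = (γ - (-2/11))^2*(rational part) = 7/19.
Order-2 pole: residue = g'(a); g'(-2/11) = 0, so the residue is 0.
List the singular points by increasing real part (a conjugate pair: the negative imaginary part first).


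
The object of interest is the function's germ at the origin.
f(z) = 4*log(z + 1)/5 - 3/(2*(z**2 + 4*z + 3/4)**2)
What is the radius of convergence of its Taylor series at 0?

Denominator factor (z**2 + 4*z + 3/4)^2: discriminant 13, real irrational roots -2 + (1/2)*sqrt(13) and -2 - (1/2)*sqrt(13); poles of order 2, moduli 2 - (1/2)*sqrt(13) and 2 + (1/2)*sqrt(13).
Branch term (4/5)*log(1 - z/(-1)): its argument vanishes at z = -1, a logarithmic branch point, modulus 1.
The radius of convergence is the smallest modulus among the singular points: 2 - (1/2)*sqrt(13).

The radius of convergence is 2 - (1/2)*sqrt(13).


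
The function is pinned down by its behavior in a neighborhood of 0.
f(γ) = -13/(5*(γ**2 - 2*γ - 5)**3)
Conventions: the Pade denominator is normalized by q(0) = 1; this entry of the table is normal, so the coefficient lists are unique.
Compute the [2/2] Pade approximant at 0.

The Pade approximant has numerator coefficients [13/625, -286/334375, 35737/5015625]; denominator coefficients [1, 124/107, 278/1605].

Taylor coefficients needed (expand at 0): a_0 = 13/625, a_1 = -78/3125, a_2 = 507/15625, a_3 = -104/3125, a_4 = 2574/78125.
Write the denominator as Q(γ) = 1 + q1*γ + q2*γ^2. Requiring Q*f - P = O(γ^5) with deg P <= 2 kills the coefficients of γ^3..γ^4 in Q*f:
  γ^3: a_3 + q1*a_2 + q2*a_1 = 0, i.e. -104/3125 + (507/15625)*q1 + (-78/3125)*q2 = 0.
  γ^4: a_4 + q1*a_3 + q2*a_2 = 0, i.e. 2574/78125 + (-104/3125)*q1 + (507/15625)*q2 = 0.
Solving this linear system: q1 = 124/107, q2 = 278/1605.
The numerator is Q*f truncated at degree 2: P0 = a_0 = 13/625; P1 = a_1 + q1*a_0 = -286/334375; P2 = a_2 + q1*a_1 + q2*a_0 = 35737/5015625.


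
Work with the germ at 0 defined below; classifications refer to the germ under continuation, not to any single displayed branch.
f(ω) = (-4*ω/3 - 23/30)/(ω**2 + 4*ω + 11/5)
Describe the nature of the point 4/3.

The point is a regular point.

Denominator factors: ω**2 + 4*ω + 11/5 = 419/45 at ω = 4/3 — none vanishes.
So the germ continues analytically to 4/3.


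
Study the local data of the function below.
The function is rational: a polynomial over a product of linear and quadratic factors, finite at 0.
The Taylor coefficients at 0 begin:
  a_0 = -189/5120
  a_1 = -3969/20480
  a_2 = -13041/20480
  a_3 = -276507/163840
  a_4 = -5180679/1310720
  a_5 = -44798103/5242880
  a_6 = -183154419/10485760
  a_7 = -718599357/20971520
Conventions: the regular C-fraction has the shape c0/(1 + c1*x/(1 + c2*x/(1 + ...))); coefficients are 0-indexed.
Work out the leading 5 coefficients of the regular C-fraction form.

Taylor coefficients (read off): a_0 = -189/5120, a_1 = -3969/20480, a_2 = -13041/20480, a_3 = -276507/163840, a_4 = -5180679/1310720.
c0 = a_0 = -189/5120. Peel one level at a time: if S = 1 + c*x/S' with S'(0) = 1, then c is the x-coefficient of S and S' = c*x/(S - 1).
S_1 = c0/f = 1 + (-21/4)*x + (165/16)*x^2 + ...; c1 = -21/4.
S_2 = c1*x/(S_1 - 1) = 1 + (55/28)*x + (2455/1176)*x^2 + ...; c2 = 55/28.
S_3 = c2*x/(S_2 - 1) = 1 + (-491/462)*x + (7627/17424)*x^2 + ...; c3 = -491/462.
S_4 = c3*x/(S_3 - 1) = 1 + (53389/129624)*x + ...; c4 = 53389/129624.

The regular C-fraction coefficients are [-189/5120, -21/4, 55/28, -491/462, 53389/129624].


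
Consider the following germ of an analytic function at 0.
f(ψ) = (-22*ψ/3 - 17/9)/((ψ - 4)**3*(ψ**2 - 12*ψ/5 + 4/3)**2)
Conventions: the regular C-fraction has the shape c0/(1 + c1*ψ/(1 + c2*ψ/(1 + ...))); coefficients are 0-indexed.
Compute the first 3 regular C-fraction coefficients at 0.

Taylor coefficients (expand at 0): a_0 = 17/1024, a_1 = 2799/20480, a_2 = 95823/204800.
c0 = a_0 = 17/1024. Peel one level at a time: if S = 1 + c*ψ/S' with S'(0) = 1, then c is the ψ-coefficient of S and S' = c*ψ/(S - 1).
S_1 = c0/f = 1 + (-2799/340)*ψ + (4576419/115600)*ψ^2 + ...; c1 = -2799/340.
S_2 = c1*ψ/(S_1 - 1) = 1 + (508491/105740)*ψ + ...; c2 = 508491/105740.

The regular C-fraction coefficients are [17/1024, -2799/340, 508491/105740].


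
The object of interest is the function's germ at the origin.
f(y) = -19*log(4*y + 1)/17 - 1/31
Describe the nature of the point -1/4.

The term (-19/17)*log(1 - y/(-1/4)) has argument 1 - -1/4/(-1/4) = 0 at -1/4: a logarithmic (infinitely-sheeted) branch point; the remaining terms are analytic or single-valued there.

The point is a logarithmic branch point.


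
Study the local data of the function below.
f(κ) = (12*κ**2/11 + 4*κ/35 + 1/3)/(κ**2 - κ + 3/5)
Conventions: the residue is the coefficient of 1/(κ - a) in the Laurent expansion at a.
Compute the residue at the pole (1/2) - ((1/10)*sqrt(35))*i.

The residue is (232/385) + ((65/1617)*sqrt(35))*i.

The factor κ**2 - κ + 3/5 splits as (κ - a)(κ - a') with a = (1/2) - ((1/10)*sqrt(35))*i, a' = (1/2) + ((1/10)*sqrt(35))*i. At the order-1 pole a set g(κ) = (κ - a)*f(κ) = [12*κ**2/11 + 4*κ/35 + 1/3] / (κ - a').
Simple pole: residue = g(a) at a = (1/2) - ((1/10)*sqrt(35))*i, which is (232/385) + ((65/1617)*sqrt(35))*i.


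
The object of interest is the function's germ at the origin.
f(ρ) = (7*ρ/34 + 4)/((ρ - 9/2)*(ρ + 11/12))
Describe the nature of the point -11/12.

The denominator factor ρ + 11/12 vanishes at -11/12 and appears to the power 1; the numerator there equals 1555/408, nonzero, and no other factor vanishes.
Hence a pole whose order is the multiplicity, 1.

The point is a pole of order 1.


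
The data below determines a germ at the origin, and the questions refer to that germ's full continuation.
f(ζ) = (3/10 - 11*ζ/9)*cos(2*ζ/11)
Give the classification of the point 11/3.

There is no denominator, hence no pole anywhere.
The factor cos(2*ζ/11) is entire.
So the germ continues analytically to 11/3.

The point is a regular point.


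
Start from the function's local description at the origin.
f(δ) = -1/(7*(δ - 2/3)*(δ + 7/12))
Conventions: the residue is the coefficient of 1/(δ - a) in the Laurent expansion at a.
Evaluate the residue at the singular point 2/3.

At the order-1 pole 2/3 set g(δ) = (δ - (2/3))*f(δ) = -1/(7*(δ + 7/12)).
Simple pole: residue = g(a) at a = 2/3, which is -4/35.

The residue is -4/35.


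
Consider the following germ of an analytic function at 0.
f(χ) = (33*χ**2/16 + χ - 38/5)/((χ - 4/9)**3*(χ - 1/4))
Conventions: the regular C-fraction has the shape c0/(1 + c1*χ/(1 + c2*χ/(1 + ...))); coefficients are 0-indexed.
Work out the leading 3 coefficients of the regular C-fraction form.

The regular C-fraction coefficients are [-13851/40, -807/76, 158115/40888].

Taylor coefficients (expand at 0): a_0 = -13851/40, a_1 = -588303/160, a_2 = -31774923/1280.
c0 = a_0 = -13851/40. Peel one level at a time: if S = 1 + c*χ/S' with S'(0) = 1, then c is the χ-coefficient of S and S' = c*χ/(S - 1).
S_1 = c0/f = 1 + (-807/76)*χ + (474345/11552)*χ^2 + ...; c1 = -807/76.
S_2 = c1*χ/(S_1 - 1) = 1 + (158115/40888)*χ + ...; c2 = 158115/40888.


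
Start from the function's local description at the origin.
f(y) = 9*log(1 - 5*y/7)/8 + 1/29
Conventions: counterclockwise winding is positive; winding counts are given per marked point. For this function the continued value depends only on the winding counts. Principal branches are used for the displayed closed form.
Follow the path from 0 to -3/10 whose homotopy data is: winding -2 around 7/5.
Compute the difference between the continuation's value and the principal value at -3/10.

Continued minus principal equals -(9/2)*pi*i.

The rational part is single-valued and drops out of the difference; each branch term changes only by its own monodromy.
(9/8)*log(1 - y/(7/5)): each positive loop around 7/5 adds 2*pi*i to the log, so winding -2 contributes (9/8)*(-2)*2*pi*i = -(9/2)*pi*i.
Summing the contributions at y = -3/10 gives -(9/2)*pi*i.


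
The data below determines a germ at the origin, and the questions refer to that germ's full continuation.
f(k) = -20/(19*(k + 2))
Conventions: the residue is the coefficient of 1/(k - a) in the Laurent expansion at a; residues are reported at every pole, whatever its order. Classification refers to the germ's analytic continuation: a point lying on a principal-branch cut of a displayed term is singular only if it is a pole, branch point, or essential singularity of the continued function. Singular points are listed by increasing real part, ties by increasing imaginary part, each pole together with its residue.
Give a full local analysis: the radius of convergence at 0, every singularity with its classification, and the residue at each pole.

Denominator factor (k + 2): pole of order 1 at -2, modulus 2.
The radius of convergence is the smallest modulus among the singular points: 2.
At the order-1 pole -2 set g(k) = (k - (-2))*f(k) = -20/19.
Simple pole: residue = g(a) at a = -2, which is -20/19.

Radius of convergence at 0: 2.
At -2: a pole of order 1; residue -20/19.


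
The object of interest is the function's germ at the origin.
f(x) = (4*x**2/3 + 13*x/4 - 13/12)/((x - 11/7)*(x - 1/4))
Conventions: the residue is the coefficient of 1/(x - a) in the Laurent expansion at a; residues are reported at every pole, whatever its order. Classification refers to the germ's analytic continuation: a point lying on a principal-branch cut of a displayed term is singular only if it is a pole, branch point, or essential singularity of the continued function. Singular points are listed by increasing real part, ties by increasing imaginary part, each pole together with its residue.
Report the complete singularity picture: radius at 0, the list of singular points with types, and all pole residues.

Denominator factor (x - 1/4): pole of order 1 at 1/4, modulus 1/4.
Denominator factor (x - 11/7): pole of order 1 at 11/7, modulus 11/7.
The radius of convergence is the smallest modulus among the singular points: 1/4.
At the order-1 pole 1/4 set g(x) = (x - (1/4))*f(x) = (4*x**2/3 + 13*x/4 - 13/12)/(x - 11/7).
Simple pole: residue = g(a) at a = 1/4, which is 21/148.
At the order-1 pole 11/7 set g(x) = (x - (11/7))*f(x) = (4*x**2/3 + 13*x/4 - 13/12)/(x - 1/4).
Simple pole: residue = g(a) at a = 11/7, which is 1434/259.
List the singular points by increasing real part (a conjugate pair: the negative imaginary part first).

Radius of convergence at 0: 1/4.
At 1/4: a pole of order 1; residue 21/148.
At 11/7: a pole of order 1; residue 1434/259.


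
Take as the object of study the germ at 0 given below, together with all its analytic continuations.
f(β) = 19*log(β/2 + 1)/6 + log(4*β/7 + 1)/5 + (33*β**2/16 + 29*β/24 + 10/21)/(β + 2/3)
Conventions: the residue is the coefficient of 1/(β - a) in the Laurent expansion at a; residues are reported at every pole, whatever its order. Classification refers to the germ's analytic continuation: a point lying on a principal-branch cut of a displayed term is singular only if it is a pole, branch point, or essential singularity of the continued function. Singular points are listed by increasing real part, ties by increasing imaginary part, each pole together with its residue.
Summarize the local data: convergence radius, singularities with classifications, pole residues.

Denominator factor (β + 2/3): pole of order 1 at -2/3, modulus 2/3.
Branch term (19/6)*log(1 - β/(-2)): its argument vanishes at β = -2, a logarithmic branch point, modulus 2.
Branch term (1/5)*log(1 - β/(-7/4)): its argument vanishes at β = -7/4, a logarithmic branch point, modulus 7/4.
The radius of convergence is the smallest modulus among the singular points: 2/3.
The branch terms are analytic at -2/3 and contribute nothing to the residue; only the rational part matters.
At the order-1 pole -2/3 set g(β) = (β - (-2/3))*(rational part) = 33*β**2/16 + 29*β/24 + 10/21.
Simple pole: residue = g(a) at a = -2/3, which is 37/63.
List the singular points by increasing real part (a conjugate pair: the negative imaginary part first).

Radius of convergence at 0: 2/3.
At -2: a logarithmic branch point.
At -7/4: a logarithmic branch point.
At -2/3: a pole of order 1; residue 37/63.
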